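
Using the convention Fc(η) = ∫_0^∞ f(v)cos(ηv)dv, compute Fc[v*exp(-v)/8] (1 - η^2)/(8*(η^2+1)^2)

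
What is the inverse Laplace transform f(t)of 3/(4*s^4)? t^3/8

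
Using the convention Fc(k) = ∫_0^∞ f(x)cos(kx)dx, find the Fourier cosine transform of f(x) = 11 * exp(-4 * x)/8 11/(2 * (k^2 + 16))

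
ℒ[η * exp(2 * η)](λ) (λ - 2)^(-2)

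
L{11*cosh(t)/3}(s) 11*s/(3*(s^2 - 1))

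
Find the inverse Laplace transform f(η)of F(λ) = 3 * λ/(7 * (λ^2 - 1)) 3 * cosh(η)/7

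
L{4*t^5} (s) 480/s^6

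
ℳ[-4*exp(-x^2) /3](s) -2*gamma(s/2) /3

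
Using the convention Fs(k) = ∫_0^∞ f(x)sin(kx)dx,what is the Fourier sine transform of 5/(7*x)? 5*pi/14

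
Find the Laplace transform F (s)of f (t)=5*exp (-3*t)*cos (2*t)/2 5*(s+3)/ (2*( (s+3)^2+4))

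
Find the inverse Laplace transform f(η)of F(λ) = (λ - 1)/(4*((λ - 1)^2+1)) exp(η)*cos(η)/4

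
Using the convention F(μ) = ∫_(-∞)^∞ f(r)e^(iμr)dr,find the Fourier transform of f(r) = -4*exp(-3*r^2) -4*sqrt(3)*sqrt(pi)*exp(-μ^2/12)/3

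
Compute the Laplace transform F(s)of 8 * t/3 8/(3 * s^2)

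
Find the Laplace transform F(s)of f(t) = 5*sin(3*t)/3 5/(s^2 + 9)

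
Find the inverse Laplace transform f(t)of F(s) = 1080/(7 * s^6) 9 * t^5/7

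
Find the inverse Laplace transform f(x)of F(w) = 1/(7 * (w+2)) exp(-2 * x)/7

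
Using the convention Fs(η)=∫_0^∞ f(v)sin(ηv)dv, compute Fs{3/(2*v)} 3*pi/4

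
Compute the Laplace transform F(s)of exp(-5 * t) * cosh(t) (s+5)/((s+5)^2 - 1)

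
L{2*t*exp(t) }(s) 2/(s - 1) ^2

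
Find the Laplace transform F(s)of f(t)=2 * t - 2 2/s^2 - 2/s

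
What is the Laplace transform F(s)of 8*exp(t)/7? 8/(7*(s - 1))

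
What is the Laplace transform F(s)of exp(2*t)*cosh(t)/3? (s - 2)/(3*((s - 2)^2-1))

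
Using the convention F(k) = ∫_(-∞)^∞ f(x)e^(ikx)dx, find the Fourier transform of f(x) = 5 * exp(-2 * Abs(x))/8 5/(2 * (k^2 + 4))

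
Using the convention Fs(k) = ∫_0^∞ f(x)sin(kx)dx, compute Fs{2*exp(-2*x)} 2*k/(k^2 + 4)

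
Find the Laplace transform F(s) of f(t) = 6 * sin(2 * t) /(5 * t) 6 * atan(2/s) /5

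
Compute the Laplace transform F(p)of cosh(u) p/(p^2 - 1)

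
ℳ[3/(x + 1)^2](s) -3*pi*(s - 1)/sin(pi*s)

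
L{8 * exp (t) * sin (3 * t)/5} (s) 24/ (5 * ( (s - 1)^2 + 9))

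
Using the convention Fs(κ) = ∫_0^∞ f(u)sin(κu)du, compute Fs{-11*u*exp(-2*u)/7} -44*κ/(7*(κ^2 + 4)^2)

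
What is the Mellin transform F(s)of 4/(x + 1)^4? 2*gamma(s)*gamma(4 - s)/3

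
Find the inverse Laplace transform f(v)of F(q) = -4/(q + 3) -4*exp(-3*v)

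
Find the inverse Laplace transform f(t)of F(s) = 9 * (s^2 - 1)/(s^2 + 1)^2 9 * t * cos(t)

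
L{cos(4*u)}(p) p/(p^2 + 16)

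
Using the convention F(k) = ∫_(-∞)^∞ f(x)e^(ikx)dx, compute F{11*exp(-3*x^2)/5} 11*sqrt(3)*sqrt(pi)*exp(-k^2/12)/15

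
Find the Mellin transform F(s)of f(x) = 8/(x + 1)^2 -8*pi*(s - 1)/sin(pi*s)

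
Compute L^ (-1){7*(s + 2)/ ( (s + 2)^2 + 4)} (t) 7*exp (-2*t)*cos (2*t)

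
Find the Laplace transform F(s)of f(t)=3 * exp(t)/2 3/(2 * (s - 1))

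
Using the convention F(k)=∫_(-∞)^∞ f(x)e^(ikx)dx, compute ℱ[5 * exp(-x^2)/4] 5 * sqrt(pi) * exp(-k^2/4)/4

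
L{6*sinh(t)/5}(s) 6/(5*(s^2 - 1))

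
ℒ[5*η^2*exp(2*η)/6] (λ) 5/(3*(λ - 2)^3)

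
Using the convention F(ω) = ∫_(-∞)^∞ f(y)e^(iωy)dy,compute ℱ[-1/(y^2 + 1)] -pi*exp(-Abs(ω))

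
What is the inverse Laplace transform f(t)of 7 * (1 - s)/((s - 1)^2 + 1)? -7 * exp(t) * cos(t)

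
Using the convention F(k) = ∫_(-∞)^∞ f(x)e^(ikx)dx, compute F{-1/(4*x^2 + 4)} -pi*exp(-Abs(k))/4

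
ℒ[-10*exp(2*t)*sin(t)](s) -10/((s - 2)^2 + 1)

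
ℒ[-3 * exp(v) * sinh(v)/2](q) -3/(2 * q * (q - 2))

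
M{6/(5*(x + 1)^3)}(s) 3*pi*(s - 2)*(s - 1)/(5*sin(pi*s))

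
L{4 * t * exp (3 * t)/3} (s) 4/ (3 * (s - 3)^2)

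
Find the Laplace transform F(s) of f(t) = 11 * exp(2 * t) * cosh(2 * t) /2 11 * (s - 2) /(2 * s * (s - 4) ) 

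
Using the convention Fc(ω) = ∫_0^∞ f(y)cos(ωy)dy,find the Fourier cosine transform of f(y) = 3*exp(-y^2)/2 3*sqrt(pi)*exp(-ω^2/4)/4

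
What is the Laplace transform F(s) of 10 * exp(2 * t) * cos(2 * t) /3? 10 * (s - 2) /(3 * ((s - 2) ^2 + 4) ) 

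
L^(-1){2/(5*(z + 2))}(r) 2*exp(-2*r)/5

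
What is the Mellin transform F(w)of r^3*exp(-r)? gamma(w + 3)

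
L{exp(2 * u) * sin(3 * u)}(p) 3/((p - 2)^2 + 9)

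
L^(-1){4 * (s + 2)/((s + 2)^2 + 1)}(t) 4 * exp(-2 * t) * cos(t)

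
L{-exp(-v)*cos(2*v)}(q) (-q - 1)/((q+1)^2+4)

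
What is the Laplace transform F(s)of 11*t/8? 11/(8*s^2)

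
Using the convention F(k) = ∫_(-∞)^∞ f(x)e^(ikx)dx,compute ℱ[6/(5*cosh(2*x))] 3*pi/(5*cosh(pi*k/4))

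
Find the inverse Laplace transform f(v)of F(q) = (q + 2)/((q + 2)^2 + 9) exp(-2*v)*cos(3*v)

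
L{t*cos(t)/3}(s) (s^2-1)/(3*(s^2 + 1)^2)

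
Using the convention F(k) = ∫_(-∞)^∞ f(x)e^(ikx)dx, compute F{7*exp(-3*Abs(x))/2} 21/(k^2 + 9)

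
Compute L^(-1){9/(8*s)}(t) 9/8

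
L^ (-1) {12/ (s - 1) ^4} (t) 2 * t^3 * exp (t) 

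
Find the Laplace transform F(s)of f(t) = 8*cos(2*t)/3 8*s/(3*(s^2 + 4))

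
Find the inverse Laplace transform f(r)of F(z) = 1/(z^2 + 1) sin(r)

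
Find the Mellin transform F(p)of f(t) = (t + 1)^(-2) (-pi * p + pi)/sin(pi * p)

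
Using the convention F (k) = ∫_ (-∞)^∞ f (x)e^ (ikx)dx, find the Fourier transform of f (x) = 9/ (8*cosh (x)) 9*pi/ (8*cosh (pi*k/2))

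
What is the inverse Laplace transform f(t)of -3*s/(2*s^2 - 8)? -3*cosh(2*t)/2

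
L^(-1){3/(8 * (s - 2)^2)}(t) 3 * t * exp(2 * t)/8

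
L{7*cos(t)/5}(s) 7*s/(5*(s^2+1))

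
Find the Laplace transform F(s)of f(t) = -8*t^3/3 -16/s^4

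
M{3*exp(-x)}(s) 3*gamma(s)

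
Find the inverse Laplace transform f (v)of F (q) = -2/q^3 -v^2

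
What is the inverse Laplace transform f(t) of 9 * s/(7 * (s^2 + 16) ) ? 9 * cos(4 * t) /7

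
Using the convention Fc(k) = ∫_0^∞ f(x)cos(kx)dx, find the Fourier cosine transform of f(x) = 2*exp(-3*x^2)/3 sqrt(3)*sqrt(pi)*exp(-k^2/12)/9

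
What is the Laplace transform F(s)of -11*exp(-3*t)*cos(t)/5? 11*(-s - 3)/(5*((s + 3)^2 + 1))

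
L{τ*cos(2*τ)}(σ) (σ^2 - 4)/(σ^2 + 4)^2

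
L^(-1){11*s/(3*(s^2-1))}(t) 11*cosh(t)/3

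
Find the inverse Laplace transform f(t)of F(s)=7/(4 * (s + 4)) 7 * exp(-4 * t)/4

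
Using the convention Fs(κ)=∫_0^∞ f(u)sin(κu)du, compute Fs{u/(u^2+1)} pi*exp(-κ)/2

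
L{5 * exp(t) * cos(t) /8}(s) 5 * (s - 1) /(8 * ((s - 1) ^2 + 1) ) 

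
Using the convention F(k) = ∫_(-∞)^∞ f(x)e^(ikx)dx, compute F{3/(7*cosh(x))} 3*pi/(7*cosh(pi*k/2))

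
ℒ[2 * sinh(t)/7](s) 2/(7 * (s^2 - 1))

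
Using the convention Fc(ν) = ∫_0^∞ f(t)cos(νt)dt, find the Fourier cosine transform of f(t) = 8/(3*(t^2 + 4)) 2*pi*exp(-2*ν)/3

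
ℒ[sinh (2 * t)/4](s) 1/ (2 * (s^2 - 4))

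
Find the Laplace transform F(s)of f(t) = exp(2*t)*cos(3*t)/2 (s - 2)/(2*((s - 2)^2+9))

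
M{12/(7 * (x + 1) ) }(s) 12 * pi * csc(pi * s) /7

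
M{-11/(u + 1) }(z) -11 * pi * csc(pi * z) 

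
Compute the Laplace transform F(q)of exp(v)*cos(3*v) (q - 1)/((q - 1)^2+9)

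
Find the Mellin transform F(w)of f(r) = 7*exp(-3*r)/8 7*gamma(w)/(8*3^w)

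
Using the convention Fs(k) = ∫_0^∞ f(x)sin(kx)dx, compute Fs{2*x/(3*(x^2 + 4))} pi*exp(-2*k)/3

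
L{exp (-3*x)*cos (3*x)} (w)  (w + 3)/ ( (w + 3)^2 + 9)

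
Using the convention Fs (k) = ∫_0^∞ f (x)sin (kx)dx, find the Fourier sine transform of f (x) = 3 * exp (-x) 3 * k/ (k^2 + 1)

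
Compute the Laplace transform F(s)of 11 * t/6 11/(6 * s^2)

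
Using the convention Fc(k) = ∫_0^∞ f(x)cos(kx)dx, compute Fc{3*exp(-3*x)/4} 9/(4*(k^2 + 9))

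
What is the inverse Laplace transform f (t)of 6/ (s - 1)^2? 6 * t * exp (t)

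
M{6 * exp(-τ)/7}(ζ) 6 * gamma(ζ)/7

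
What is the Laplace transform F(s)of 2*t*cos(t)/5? 2*(s^2 - 1)/(5*(s^2 + 1)^2)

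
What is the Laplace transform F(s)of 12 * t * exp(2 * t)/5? 12/(5 * (s - 2)^2)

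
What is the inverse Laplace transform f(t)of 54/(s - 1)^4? 9 * t^3 * exp(t)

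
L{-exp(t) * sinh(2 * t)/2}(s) -1/((s - 1)^2 - 4)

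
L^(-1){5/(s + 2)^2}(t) 5 * t * exp(-2 * t)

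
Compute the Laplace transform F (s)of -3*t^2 -6/s^3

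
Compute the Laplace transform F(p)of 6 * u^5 720/p^6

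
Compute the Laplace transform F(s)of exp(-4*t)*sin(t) 1/((s + 4)^2 + 1)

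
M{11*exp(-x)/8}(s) 11*gamma(s)/8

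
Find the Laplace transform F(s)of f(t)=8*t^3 48/s^4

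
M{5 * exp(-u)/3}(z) 5 * gamma(z)/3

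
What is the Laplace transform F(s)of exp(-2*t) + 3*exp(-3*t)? 1/(s + 2) + 3/(s + 3)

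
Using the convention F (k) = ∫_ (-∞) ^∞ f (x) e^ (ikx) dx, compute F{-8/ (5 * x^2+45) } -8 * pi * exp (-3 * Abs (k) ) /15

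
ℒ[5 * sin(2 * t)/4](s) 5/(2 * (s^2 + 4))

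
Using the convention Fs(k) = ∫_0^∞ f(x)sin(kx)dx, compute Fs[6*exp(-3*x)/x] 6*atan(k/3)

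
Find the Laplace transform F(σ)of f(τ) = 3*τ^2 6/σ^3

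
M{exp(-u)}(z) gamma(z)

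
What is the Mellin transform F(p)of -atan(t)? pi*sec(pi*p/2)/(2*p)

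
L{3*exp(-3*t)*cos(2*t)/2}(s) 3*(s + 3)/(2*((s + 3)^2 + 4))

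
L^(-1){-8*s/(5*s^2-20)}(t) -8*cosh(2*t)/5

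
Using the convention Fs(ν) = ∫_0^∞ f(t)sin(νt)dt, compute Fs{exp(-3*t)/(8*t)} atan(ν/3)/8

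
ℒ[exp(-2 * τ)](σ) 1/(σ + 2)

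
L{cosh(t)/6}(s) s/(6*(s^2 - 1))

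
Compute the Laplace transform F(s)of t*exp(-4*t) (s+4)^(-2)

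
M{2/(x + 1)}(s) 2*pi*csc(pi*s)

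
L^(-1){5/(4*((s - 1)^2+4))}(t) 5*exp(t)*sin(2*t)/8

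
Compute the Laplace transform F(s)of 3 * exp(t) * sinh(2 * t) 6/((s - 1)^2 - 4)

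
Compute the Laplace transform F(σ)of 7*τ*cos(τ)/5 7*(σ^2 - 1)/(5*(σ^2+1)^2)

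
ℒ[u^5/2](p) 60/p^6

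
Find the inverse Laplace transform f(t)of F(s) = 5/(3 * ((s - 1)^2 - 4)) 5 * exp(t) * sinh(2 * t)/6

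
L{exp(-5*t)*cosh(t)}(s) (s + 5)/((s + 5)^2 - 1)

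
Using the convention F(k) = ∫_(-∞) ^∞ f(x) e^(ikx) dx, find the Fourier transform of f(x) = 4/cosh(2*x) 2*pi/cosh(pi*k/4) 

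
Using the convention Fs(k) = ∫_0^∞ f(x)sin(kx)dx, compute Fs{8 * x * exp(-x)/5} 16 * k/(5 * (k^2 + 1)^2)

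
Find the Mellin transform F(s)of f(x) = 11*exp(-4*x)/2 11*gamma(s)/(2*2^(2*s))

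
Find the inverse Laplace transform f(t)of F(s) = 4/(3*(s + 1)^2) 4*t*exp(-t)/3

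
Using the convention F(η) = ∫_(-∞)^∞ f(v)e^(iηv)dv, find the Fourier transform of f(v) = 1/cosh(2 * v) pi/(2 * cosh(pi * η/4))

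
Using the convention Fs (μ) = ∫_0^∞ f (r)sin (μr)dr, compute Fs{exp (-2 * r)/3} μ/ (3 * (μ^2 + 4))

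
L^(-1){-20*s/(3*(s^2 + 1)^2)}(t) -10*t*sin(t)/3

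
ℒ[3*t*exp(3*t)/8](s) 3/(8*(s - 3)^2)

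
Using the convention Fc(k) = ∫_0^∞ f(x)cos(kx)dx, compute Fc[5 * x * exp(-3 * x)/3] 5 * (9 - k^2)/(3 * (k^2 + 9)^2)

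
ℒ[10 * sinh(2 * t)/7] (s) 20/(7 * (s^2 - 4))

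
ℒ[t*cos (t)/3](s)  (s^2 - 1)/ (3*(s^2+1)^2)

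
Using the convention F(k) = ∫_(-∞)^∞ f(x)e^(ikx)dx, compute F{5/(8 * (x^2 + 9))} 5 * pi * exp(-3 * Abs(k))/24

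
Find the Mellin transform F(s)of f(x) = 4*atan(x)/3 -2*pi*sec(pi*s/2)/(3*s)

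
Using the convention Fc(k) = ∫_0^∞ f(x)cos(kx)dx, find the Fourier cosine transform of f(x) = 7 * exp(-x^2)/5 7 * sqrt(pi) * exp(-k^2/4)/10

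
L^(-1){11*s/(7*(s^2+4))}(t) 11*cos(2*t)/7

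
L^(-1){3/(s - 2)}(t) 3*exp(2*t)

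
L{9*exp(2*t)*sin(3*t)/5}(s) 27/(5*((s - 2)^2 + 9))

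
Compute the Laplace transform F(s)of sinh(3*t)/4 3/(4*(s^2 - 9))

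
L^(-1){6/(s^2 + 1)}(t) 6 * sin(t)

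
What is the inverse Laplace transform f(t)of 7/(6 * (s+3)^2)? 7 * t * exp(-3 * t)/6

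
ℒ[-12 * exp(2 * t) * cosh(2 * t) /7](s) 12 * (2 - s) /(7 * s * (s - 4) ) 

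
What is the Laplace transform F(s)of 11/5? 11/(5 * s)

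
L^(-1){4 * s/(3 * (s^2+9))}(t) 4 * cos(3 * t)/3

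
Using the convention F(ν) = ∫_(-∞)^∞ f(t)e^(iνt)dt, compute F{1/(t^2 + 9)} pi * exp(-3 * Abs(ν))/3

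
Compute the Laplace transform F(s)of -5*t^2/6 -5/(3*s^3)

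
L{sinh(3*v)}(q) 3/(q^2-9)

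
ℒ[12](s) 12/s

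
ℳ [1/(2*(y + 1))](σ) pi*csc(pi*σ)/2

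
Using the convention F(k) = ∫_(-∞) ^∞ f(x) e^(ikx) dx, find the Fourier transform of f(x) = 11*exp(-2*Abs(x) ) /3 44/(3*(k^2 + 4) ) 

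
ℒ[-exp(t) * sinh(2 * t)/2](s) -1/((s - 1)^2 - 4)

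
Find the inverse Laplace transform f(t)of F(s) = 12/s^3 6 * t^2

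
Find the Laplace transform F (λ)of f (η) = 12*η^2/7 24/ (7*λ^3)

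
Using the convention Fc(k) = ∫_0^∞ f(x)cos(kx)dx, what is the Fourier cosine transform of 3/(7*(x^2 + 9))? pi*exp(-3*k)/14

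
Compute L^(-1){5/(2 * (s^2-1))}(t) 5 * sinh(t)/2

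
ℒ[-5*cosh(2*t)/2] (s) -5*s/(2*s^2 - 8)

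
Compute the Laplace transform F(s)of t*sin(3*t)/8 3*s/(4*(s^2 + 9)^2)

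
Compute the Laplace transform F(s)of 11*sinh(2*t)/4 11/(2*(s^2 - 4))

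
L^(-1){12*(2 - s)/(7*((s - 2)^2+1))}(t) -12*exp(2*t)*cos(t)/7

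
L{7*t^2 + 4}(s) 14/s^3 + 4/s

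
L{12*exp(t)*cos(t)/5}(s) 12*(s - 1)/(5*((s - 1)^2 + 1))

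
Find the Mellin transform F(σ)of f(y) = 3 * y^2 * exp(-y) 3 * gamma(σ + 2)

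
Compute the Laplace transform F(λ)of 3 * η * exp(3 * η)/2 3/(2 * (λ - 3)^2)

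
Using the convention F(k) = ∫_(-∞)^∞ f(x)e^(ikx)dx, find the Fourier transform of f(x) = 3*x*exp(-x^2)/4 3*I*sqrt(pi)*k*exp(-k^2/4)/8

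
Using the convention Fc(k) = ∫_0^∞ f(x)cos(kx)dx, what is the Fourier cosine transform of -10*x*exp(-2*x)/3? 10*(k^2-4)/(3*(k^2 + 4)^2)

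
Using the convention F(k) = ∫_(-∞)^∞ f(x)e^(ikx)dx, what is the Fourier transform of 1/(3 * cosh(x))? pi/(3 * cosh(pi * k/2))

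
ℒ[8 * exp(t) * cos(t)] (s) 8 * (s - 1)/((s - 1)^2 + 1)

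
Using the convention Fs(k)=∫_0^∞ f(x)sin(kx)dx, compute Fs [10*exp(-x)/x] 10*atan(k)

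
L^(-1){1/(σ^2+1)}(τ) sin(τ)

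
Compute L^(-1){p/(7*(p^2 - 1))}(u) cosh(u)/7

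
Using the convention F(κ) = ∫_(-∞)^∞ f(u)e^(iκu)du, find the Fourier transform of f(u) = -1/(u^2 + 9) -pi * exp(-3 * Abs(κ))/3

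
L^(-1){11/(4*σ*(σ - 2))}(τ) 11*exp(τ)*sinh(τ)/4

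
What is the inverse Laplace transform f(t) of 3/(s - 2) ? 3*exp(2*t) 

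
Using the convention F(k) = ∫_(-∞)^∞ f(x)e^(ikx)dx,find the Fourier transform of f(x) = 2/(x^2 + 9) 2*pi*exp(-3*Abs(k))/3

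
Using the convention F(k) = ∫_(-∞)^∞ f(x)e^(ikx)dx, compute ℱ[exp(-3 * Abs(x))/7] 6/(7 * (k^2 + 9))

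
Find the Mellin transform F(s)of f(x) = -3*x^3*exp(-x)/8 -3*gamma(s+3)/8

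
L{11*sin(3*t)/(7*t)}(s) 11*atan(3/s)/7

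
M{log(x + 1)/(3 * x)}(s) -pi * csc(pi * s)/(3 * s - 3)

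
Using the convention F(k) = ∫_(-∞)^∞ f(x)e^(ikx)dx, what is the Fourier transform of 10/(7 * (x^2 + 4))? 5 * pi * exp(-2 * Abs(k))/7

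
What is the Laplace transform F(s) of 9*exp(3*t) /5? 9/(5*(s - 3) ) 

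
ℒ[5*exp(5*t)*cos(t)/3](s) 5*(s - 5)/(3*((s - 5)^2+1))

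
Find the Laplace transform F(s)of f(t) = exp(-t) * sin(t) 1/((s + 1)^2 + 1)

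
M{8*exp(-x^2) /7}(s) 4*gamma(s/2) /7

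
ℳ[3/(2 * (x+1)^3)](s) 3 * pi * (s - 2) * (s - 1)/(4 * sin(pi * s))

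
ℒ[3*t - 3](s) 3/s^2 - 3/s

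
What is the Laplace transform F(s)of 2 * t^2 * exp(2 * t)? 4/(s - 2)^3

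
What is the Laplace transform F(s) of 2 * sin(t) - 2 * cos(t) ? 2/(s^2 + 1) - 2 * s/(s^2 + 1) 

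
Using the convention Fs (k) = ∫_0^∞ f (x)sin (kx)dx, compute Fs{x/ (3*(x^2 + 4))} pi*exp (-2*k)/6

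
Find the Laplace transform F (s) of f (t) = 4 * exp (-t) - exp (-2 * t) 4/ (s + 1) - 1/ (s + 2) 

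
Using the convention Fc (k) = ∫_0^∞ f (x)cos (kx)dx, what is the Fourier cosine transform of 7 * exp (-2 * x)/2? 7/ (k^2 + 4)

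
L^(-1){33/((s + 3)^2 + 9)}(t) 11 * exp(-3 * t) * sin(3 * t)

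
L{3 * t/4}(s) 3/(4 * s^2)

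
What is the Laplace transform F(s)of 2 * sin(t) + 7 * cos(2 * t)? 7 * s/(s^2 + 4) + 2/(s^2 + 1)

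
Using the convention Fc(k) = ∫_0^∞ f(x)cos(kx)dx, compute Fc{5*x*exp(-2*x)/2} 5*(4 - k^2)/(2*(k^2 + 4)^2)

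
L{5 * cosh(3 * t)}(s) 5 * s/(s^2 - 9)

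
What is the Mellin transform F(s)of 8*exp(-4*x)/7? 2^(3 - 2*s)*gamma(s)/7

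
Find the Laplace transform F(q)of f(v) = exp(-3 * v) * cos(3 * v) (q + 3)/((q + 3)^2 + 9)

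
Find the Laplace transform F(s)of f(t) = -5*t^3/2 -15/s^4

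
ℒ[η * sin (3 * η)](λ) 6 * λ/ (λ^2 + 9)^2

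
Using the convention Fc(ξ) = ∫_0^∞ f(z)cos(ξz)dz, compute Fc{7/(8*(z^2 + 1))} 7*pi*exp(-ξ)/16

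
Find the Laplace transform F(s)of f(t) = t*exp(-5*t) (s + 5)^(-2)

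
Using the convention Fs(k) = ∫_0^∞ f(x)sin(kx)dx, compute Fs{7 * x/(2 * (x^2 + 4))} 7 * pi * exp(-2 * k)/4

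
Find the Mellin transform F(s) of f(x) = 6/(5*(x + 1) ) 6*pi*csc(pi*s) /5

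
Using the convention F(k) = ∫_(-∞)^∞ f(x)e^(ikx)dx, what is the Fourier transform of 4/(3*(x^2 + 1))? 4*pi*exp(-Abs(k))/3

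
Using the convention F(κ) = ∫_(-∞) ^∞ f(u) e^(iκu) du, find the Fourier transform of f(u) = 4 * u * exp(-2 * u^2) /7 sqrt(2) * I * sqrt(pi) * κ * exp(-κ^2/8) /14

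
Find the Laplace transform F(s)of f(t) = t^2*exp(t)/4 1/(2*(s - 1)^3)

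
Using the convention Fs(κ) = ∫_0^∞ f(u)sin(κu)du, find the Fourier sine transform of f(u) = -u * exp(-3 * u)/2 -3 * κ/(κ^2 + 9)^2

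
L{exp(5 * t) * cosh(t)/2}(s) (s - 5)/(2 * ((s - 5)^2 - 1))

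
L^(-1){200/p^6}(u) 5 * u^5/3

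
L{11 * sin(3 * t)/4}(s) 33/(4 * (s^2 + 9))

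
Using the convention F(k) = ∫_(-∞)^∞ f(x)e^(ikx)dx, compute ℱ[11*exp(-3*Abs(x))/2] 33/(k^2 + 9)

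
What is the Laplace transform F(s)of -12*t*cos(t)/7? 12*(1 - s^2)/(7*(s^2 + 1)^2)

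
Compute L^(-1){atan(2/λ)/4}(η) sin(2*η)/(4*η)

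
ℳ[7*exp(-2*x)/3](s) 7*gamma(s)/(3*2^s)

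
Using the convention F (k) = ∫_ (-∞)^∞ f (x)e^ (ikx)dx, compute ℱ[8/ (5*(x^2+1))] 8*pi*exp (-Abs (k))/5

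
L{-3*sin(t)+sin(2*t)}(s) 2/(s^2+4) - 3/(s^2+1)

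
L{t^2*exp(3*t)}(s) 2/(s - 3)^3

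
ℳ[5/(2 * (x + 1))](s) 5 * pi * csc(pi * s)/2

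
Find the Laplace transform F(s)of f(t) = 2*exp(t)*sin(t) 2/((s - 1)^2+1)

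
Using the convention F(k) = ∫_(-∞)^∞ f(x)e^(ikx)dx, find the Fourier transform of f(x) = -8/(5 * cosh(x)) -8 * pi/(5 * cosh(pi * k/2))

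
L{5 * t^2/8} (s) 5/ (4 * s^3)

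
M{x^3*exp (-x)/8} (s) gamma (s+3)/8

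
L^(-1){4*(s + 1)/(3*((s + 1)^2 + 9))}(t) 4*exp(-t)*cos(3*t)/3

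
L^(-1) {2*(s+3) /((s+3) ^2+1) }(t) 2*exp(-3*t)*cos(t) 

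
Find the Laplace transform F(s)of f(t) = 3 3/s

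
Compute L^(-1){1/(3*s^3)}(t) t^2/6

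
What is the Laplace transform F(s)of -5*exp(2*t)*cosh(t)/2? 5*(2 - s)/(2*((s - 2)^2 - 1))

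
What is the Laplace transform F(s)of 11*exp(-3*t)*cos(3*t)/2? 11*(s + 3)/(2*((s + 3)^2 + 9))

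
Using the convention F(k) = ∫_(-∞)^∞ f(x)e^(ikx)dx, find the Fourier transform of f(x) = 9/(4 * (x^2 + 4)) 9 * pi * exp(-2 * Abs(k))/8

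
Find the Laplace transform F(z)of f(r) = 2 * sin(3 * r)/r 2 * atan(3/z)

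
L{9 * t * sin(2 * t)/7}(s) 36 * s/(7 * (s^2 + 4)^2)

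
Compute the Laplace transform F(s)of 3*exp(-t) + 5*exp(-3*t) 3/(s + 1) + 5/(s + 3)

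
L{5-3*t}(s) 5/s - 3/s^2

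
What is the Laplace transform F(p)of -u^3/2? -3/p^4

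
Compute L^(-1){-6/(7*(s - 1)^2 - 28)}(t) -3*exp(t)*sinh(2*t)/7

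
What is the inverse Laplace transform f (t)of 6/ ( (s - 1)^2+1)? 6*exp (t)*sin (t)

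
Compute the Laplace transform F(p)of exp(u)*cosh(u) (p - 1)/(p*(p - 2))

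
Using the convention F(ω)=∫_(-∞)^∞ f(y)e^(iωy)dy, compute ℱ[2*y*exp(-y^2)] I*sqrt(pi)*ω*exp(-ω^2/4)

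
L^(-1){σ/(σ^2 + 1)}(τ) cos(τ)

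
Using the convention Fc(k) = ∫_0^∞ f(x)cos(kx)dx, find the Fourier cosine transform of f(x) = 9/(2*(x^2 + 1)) 9*pi*exp(-k)/4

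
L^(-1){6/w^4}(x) x^3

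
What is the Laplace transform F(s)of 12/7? 12/(7 * s)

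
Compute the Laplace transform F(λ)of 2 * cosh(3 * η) 2 * λ/(λ^2 - 9)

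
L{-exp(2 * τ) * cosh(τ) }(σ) (2 - σ) /((σ - 2) ^2 - 1) 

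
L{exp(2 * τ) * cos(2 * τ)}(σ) (σ - 2)/((σ - 2)^2 + 4)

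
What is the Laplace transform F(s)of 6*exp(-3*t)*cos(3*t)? 6*(s + 3)/((s + 3)^2 + 9)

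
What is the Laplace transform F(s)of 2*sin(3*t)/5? 6/(5*(s^2 + 9))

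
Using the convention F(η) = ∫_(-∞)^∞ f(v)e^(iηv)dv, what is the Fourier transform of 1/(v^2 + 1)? pi*exp(-Abs(η))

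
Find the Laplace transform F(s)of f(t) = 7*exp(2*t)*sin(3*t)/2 21/(2*((s - 2)^2 + 9))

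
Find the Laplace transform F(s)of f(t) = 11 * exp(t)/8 11/(8 * (s - 1))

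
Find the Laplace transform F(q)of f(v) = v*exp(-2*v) (q+2)^(-2)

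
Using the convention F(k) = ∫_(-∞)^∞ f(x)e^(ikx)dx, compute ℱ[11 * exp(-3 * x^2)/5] 11 * sqrt(3) * sqrt(pi) * exp(-k^2/12)/15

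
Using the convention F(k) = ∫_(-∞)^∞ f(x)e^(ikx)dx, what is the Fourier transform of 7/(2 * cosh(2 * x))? 7 * pi/(4 * cosh(pi * k/4))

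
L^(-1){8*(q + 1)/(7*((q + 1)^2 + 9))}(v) 8*exp(-v)*cos(3*v)/7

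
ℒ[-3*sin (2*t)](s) -6/ (s^2 + 4)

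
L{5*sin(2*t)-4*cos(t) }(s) 10/(s^2 + 4)-4*s/(s^2 + 1) 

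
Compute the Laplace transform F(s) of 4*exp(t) 4/(s - 1) 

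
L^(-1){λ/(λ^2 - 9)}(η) cosh(3*η)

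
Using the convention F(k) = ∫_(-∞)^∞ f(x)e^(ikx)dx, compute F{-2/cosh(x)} -2*pi/cosh(pi*k/2)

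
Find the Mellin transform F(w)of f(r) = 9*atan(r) -9*pi*sec(pi*w/2)/(2*w)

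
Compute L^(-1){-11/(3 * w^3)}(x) -11 * x^2/6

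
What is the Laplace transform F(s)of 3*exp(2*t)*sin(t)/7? 3/(7*((s - 2)^2+1))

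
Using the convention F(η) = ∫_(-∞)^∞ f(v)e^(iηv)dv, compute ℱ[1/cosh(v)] pi/cosh(pi*η/2)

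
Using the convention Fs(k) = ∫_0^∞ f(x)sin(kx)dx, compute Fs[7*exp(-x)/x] 7*atan(k)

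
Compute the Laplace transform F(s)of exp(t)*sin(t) 1/((s - 1)^2 + 1)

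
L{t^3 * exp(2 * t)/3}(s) 2/(s - 2)^4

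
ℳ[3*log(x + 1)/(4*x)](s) -3*pi*csc(pi*s)/(4*s - 4)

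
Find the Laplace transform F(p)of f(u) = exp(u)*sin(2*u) 2/((p - 1)^2 + 4)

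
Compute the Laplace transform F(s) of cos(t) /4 s/(4*(s^2 + 1) ) 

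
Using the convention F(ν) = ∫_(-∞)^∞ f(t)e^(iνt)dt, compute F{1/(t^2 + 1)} pi * exp(-Abs(ν))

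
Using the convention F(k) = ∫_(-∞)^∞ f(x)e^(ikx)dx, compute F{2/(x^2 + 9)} 2*pi*exp(-3*Abs(k))/3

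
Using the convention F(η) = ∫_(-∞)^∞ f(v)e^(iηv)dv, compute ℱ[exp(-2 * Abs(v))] 4/(η^2 + 4)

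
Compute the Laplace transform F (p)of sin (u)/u atan (1/p)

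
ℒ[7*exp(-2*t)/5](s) 7/(5*(s + 2))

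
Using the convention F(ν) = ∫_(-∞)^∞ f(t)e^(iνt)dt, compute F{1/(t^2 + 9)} pi*exp(-3*Abs(ν))/3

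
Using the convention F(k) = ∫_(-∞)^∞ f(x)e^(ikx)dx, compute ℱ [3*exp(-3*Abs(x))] 18/(k^2 + 9)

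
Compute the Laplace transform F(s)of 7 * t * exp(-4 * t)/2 7/(2 * (s + 4)^2)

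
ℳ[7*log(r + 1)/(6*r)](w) -7*pi*csc(pi*w)/(6*w - 6)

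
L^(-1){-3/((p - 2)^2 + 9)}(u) -exp(2*u)*sin(3*u)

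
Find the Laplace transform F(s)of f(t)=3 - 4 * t 3/s - 4/s^2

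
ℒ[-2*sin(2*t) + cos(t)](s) s/(s^2 + 1)-4/(s^2 + 4)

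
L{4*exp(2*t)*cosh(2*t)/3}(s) 4*(s - 2)/(3*s*(s - 4))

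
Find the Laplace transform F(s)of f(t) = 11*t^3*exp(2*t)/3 22/(s - 2)^4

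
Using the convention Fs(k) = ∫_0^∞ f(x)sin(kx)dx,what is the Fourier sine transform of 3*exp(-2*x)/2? 3*k/(2*(k^2+4))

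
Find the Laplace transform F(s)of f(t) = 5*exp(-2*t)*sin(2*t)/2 5/((s + 2)^2 + 4)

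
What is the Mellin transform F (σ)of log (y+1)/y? -pi*csc (pi*σ)/ (σ - 1)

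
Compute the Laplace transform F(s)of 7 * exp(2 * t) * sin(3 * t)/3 7/((s - 2)^2 + 9)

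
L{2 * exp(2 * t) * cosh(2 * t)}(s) 2 * (s - 2)/(s * (s - 4))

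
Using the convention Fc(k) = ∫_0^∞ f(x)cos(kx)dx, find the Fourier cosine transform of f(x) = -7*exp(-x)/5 -7/(5*k^2 + 5)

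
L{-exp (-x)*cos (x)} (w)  (-w - 1)/ ( (w+1)^2+1)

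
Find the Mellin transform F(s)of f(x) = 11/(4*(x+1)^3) 11*pi*(s - 2)*(s - 1)/(8*sin(pi*s))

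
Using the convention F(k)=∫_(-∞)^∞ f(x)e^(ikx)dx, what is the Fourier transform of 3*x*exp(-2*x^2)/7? 3*sqrt(2)*I*sqrt(pi)*k*exp(-k^2/8)/56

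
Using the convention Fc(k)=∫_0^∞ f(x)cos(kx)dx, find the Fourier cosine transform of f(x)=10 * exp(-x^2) 5 * sqrt(pi) * exp(-k^2/4)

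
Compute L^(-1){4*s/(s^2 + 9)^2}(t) 2*t*sin(3*t)/3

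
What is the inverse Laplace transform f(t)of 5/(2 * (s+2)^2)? 5 * t * exp(-2 * t)/2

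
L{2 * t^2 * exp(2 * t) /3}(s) 4/(3 * (s - 2) ^3) 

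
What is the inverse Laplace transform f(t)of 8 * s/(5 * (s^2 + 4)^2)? 2 * t * sin(2 * t)/5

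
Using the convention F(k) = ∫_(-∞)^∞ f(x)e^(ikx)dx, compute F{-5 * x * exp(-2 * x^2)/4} -5 * sqrt(2) * I * sqrt(pi) * k * exp(-k^2/8)/32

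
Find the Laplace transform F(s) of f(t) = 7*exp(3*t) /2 7/(2*(s - 3) ) 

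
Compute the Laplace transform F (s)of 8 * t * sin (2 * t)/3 32 * s/ (3 * (s^2 + 4)^2)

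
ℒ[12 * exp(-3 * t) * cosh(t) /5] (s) 12 * (s + 3) /(5 * ((s + 3) ^2 - 1) ) 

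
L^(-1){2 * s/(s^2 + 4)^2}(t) t * sin(2 * t)/2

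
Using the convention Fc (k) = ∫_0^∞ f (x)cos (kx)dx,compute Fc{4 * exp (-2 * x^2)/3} sqrt (2) * sqrt (pi) * exp (-k^2/8)/3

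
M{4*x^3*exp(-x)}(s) 4*gamma(s + 3)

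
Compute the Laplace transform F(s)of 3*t 3/s^2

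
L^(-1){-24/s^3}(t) -12*t^2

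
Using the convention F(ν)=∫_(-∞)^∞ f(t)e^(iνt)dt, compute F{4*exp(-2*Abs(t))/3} 16/(3*(ν^2 + 4))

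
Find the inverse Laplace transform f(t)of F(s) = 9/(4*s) 9/4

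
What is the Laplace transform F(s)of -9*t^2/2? -9/s^3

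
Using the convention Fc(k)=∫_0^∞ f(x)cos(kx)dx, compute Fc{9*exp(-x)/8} 9/(8*(k^2 + 1))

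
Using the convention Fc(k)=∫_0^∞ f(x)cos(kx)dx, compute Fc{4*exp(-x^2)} 2*sqrt(pi)*exp(-k^2/4)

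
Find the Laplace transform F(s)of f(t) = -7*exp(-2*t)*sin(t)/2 -7/(2*(s + 2)^2 + 2)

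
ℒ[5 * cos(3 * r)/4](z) 5 * z/(4 * (z^2 + 9))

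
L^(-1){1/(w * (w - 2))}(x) exp(x) * sinh(x)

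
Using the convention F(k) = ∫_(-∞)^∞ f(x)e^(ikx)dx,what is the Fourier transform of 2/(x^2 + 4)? pi*exp(-2*Abs(k))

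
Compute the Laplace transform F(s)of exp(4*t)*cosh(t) (s - 4)/((s - 4)^2 - 1)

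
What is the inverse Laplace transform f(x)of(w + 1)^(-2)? x*exp(-x)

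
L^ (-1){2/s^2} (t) 2*t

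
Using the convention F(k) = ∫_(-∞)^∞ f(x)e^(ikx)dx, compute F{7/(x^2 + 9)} 7*pi*exp(-3*Abs(k))/3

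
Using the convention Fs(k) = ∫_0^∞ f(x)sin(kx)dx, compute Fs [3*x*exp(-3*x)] 18*k/(k^2 + 9)^2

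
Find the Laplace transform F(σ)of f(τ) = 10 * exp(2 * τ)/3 10/(3 * (σ - 2))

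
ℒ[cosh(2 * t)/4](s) s/(4 * (s^2 - 4))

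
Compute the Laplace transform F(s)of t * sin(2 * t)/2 2 * s/(s^2 + 4)^2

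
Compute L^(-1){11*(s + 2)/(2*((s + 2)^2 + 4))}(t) 11*exp(-2*t)*cos(2*t)/2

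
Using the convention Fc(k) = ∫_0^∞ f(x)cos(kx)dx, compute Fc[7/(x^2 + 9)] 7*pi*exp(-3*k)/6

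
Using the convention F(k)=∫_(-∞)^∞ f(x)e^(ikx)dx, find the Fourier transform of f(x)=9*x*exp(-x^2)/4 9*I*sqrt(pi)*k*exp(-k^2/4)/8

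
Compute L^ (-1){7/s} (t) 7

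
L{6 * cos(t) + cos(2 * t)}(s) 6 * s/(s^2 + 1) + s/(s^2 + 4)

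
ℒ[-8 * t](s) -8/s^2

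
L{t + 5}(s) 5/s + s^(-2)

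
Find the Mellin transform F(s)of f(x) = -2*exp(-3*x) -2*gamma(s)/3^s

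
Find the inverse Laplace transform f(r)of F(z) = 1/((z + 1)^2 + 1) exp(-r)*sin(r)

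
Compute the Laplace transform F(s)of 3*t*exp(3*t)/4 3/(4*(s - 3)^2)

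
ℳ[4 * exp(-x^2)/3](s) 2 * gamma(s/2)/3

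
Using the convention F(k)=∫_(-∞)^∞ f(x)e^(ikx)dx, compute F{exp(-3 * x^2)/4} sqrt(3) * sqrt(pi) * exp(-k^2/12)/12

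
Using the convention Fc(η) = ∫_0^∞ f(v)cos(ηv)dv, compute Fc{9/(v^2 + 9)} 3*pi*exp(-3*η)/2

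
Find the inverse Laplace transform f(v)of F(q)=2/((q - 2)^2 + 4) exp(2*v)*sin(2*v)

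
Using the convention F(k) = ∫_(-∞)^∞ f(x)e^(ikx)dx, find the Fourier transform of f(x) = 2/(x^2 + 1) 2*pi*exp(-Abs(k))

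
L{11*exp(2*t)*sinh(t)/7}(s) 11/(7*((s - 2)^2 - 1))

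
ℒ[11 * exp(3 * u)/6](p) 11/(6 * (p - 3))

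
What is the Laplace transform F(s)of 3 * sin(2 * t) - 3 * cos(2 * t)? 6/(s^2 + 4) - 3 * s/(s^2 + 4)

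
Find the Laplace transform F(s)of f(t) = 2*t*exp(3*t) 2/(s - 3)^2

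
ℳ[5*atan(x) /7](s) -5*pi*sec(pi*s/2) /(14*s) 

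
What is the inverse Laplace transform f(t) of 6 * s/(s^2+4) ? 6 * cos(2 * t) 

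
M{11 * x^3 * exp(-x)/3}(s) 11 * gamma(s + 3)/3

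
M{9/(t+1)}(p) 9 * pi * csc(pi * p)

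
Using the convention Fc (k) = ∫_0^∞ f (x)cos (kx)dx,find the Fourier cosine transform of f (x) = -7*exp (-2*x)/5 -14/ (5*k^2 + 20)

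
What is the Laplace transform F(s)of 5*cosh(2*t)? 5*s/(s^2 - 4)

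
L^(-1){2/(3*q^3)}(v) v^2/3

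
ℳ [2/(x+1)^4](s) gamma(s) * gamma(4 - s)/3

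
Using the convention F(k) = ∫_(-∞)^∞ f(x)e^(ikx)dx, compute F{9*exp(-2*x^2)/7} 9*sqrt(2)*sqrt(pi)*exp(-k^2/8)/14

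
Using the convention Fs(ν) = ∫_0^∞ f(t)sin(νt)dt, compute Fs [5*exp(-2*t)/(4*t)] 5*atan(ν/2)/4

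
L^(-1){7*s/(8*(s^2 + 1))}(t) 7*cos(t)/8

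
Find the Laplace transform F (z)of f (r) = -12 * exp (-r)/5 -12/ (5 * z + 5)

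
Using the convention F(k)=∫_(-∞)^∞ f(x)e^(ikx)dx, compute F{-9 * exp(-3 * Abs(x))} -54/(k^2 + 9)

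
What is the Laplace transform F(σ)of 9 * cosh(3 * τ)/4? 9 * σ/(4 * (σ^2-9))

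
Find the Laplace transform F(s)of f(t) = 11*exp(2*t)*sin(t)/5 11/(5*((s - 2)^2 + 1))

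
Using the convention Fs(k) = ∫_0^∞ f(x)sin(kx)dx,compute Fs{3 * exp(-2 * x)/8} 3 * k/(8 * (k^2 + 4))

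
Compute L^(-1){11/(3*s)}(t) 11/3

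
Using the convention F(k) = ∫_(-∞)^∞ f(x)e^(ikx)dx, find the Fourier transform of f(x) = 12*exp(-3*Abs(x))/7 72/(7*(k^2+9))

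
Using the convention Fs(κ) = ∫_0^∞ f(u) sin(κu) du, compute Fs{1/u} pi/2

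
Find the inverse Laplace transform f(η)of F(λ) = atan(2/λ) sin(2*η)/η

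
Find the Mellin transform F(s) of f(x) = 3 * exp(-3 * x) 3^(1 - s) * gamma(s) 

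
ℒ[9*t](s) 9/s^2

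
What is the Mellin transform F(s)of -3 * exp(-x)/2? -3 * gamma(s)/2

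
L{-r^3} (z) -6/z^4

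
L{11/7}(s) 11/(7*s)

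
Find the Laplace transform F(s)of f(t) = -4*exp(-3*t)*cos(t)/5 4*(-s - 3)/(5*((s + 3)^2 + 1))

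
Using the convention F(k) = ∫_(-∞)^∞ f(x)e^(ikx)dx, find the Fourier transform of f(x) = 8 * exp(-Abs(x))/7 16/(7 * (k^2 + 1))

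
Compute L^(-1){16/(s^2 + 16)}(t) 4 * sin(4 * t)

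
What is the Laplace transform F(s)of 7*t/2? 7/(2*s^2)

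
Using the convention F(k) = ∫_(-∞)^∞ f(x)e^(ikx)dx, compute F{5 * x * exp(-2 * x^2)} 5 * sqrt(2) * I * sqrt(pi) * k * exp(-k^2/8)/8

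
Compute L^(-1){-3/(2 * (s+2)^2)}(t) -3 * t * exp(-2 * t)/2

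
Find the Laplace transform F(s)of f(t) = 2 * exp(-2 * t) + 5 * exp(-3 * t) 5/(s + 3) + 2/(s + 2)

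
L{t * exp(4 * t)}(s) (s - 4)^(-2)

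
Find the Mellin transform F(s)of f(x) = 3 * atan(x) -3 * pi * sec(pi * s/2)/(2 * s)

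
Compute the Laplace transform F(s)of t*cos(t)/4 (s^2 - 1)/(4*(s^2+1)^2)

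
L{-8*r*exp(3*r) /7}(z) -8/(7*(z - 3) ^2) 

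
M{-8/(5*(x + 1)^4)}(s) 4*pi*(s - 3)*(s - 2)*(s - 1)/(15*sin(pi*s))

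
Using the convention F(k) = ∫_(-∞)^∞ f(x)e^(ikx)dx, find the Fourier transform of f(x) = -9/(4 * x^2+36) -3 * pi * exp(-3 * Abs(k))/4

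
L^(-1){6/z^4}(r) r^3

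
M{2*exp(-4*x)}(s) 2^(1 - 2*s)*gamma(s)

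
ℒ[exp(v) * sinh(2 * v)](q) 2/((q - 1)^2 - 4)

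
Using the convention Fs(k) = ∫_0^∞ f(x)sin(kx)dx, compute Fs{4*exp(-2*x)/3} 4*k/(3*(k^2+4))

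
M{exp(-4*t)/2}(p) gamma(p)/(2*2^(2*p))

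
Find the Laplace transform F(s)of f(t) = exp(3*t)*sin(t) 1/((s - 3)^2 + 1)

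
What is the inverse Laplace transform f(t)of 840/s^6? 7*t^5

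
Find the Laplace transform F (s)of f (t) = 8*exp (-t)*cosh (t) 8*(s + 1)/ (s*(s + 2))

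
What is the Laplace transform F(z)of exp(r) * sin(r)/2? 1/(2 * ((z - 1)^2 + 1))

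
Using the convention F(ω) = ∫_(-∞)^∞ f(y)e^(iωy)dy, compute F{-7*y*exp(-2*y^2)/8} -7*sqrt(2)*I*sqrt(pi)*ω*exp(-ω^2/8)/64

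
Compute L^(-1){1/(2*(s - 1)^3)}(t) t^2*exp(t)/4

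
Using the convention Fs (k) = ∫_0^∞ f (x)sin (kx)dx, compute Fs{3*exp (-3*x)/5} 3*k/ (5*(k^2 + 9))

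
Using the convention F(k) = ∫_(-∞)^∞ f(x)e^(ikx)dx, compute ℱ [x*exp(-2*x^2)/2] sqrt(2)*I*sqrt(pi)*k*exp(-k^2/8)/16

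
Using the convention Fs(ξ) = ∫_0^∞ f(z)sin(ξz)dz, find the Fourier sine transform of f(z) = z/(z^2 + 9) pi * exp(-3 * ξ)/2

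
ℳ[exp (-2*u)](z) gamma (z) /2^z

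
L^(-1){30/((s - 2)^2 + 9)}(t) 10 * exp(2 * t) * sin(3 * t)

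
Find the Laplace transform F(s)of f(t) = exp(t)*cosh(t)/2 (s - 1)/(2*s*(s - 2))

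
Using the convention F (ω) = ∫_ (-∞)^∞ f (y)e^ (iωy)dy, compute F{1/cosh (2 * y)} pi/ (2 * cosh (pi * ω/4))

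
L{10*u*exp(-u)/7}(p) 10/(7*(p + 1)^2)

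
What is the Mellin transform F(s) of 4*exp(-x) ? 4*gamma(s) 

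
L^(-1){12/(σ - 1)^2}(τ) 12 * τ * exp(τ)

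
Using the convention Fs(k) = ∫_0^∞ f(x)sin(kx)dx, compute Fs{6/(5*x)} 3*pi/5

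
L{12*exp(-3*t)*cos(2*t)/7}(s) 12*(s + 3)/(7*((s + 3)^2 + 4))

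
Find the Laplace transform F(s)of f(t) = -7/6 -7/(6*s)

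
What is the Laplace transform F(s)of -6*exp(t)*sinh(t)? -6/(s*(s - 2))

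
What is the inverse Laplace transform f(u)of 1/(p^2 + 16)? sin(4 * u)/4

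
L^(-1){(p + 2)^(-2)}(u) u * exp(-2 * u)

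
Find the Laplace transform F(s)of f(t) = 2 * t 2/s^2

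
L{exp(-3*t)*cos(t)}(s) (s + 3)/((s + 3)^2 + 1)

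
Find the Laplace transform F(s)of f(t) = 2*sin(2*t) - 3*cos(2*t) 4/(s^2 + 4) - 3*s/(s^2 + 4)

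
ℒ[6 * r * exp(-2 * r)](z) 6/(z + 2)^2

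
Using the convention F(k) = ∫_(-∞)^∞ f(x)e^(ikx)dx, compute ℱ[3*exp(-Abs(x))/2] 3/(k^2+1)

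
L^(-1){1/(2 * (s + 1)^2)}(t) t * exp(-t)/2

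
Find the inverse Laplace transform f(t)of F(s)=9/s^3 9*t^2/2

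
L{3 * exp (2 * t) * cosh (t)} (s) 3 * (s - 2)/ ( (s - 2)^2 - 1)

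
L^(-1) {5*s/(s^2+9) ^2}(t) 5*t*sin(3*t) /6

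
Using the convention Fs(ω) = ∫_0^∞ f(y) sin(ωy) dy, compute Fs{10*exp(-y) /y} 10*atan(ω) 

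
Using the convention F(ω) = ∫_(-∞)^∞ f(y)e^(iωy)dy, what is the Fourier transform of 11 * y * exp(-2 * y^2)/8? 11 * sqrt(2) * I * sqrt(pi) * ω * exp(-ω^2/8)/64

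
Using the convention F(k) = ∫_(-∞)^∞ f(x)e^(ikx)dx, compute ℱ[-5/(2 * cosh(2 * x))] -5 * pi/(4 * cosh(pi * k/4))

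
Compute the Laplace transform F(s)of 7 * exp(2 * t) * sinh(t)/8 7/(8 * ((s - 2)^2 - 1))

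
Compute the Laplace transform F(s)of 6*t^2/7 12/(7*s^3)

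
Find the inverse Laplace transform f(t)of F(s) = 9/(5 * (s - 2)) 9 * exp(2 * t)/5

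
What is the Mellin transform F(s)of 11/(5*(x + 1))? 11*pi*csc(pi*s)/5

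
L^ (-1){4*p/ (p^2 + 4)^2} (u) u*sin (2*u)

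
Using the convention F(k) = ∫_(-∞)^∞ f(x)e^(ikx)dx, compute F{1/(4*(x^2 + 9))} pi*exp(-3*Abs(k))/12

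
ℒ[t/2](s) 1/(2 * s^2)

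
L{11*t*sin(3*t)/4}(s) 33*s/(2*(s^2 + 9)^2)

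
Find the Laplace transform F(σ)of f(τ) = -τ -1/σ^2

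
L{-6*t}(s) -6/s^2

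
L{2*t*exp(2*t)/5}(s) 2/(5*(s - 2)^2)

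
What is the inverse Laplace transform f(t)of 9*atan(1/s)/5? 9*sin(t)/(5*t)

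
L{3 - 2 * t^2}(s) 3/s - 4/s^3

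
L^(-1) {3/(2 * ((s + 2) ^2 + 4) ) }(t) 3 * exp(-2 * t) * sin(2 * t) /4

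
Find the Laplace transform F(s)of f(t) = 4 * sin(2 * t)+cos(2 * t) s/(s^2+4)+8/(s^2+4)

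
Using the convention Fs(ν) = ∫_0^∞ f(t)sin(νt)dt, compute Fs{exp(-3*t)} ν/(ν^2 + 9)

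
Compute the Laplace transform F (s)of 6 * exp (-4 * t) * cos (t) 6 * (s + 4)/ ( (s + 4)^2 + 1)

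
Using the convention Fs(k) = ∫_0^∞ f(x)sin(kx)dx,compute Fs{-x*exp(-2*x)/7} -4*k/(7*(k^2 + 4)^2)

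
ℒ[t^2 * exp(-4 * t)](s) 2/(s + 4)^3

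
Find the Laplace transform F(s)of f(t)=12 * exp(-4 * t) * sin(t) 12/((s+4)^2+1)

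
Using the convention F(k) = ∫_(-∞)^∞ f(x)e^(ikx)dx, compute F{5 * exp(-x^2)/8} 5 * sqrt(pi) * exp(-k^2/4)/8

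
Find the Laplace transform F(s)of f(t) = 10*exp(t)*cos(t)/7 10*(s - 1)/(7*((s - 1)^2+1))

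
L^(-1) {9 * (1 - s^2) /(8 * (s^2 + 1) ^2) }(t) -9 * t * cos(t) /8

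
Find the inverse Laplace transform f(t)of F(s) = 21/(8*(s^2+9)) 7*sin(3*t)/8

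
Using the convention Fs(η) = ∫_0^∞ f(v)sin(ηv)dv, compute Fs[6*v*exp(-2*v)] 24*η/(η^2 + 4)^2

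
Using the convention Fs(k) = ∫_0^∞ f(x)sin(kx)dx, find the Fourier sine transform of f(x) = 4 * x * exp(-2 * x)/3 16 * k/(3 * (k^2+4)^2)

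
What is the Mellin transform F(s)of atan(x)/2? -pi * sec(pi * s/2)/(4 * s)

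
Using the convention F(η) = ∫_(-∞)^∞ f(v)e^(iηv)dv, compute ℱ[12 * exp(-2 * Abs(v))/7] 48/(7 * (η^2 + 4))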